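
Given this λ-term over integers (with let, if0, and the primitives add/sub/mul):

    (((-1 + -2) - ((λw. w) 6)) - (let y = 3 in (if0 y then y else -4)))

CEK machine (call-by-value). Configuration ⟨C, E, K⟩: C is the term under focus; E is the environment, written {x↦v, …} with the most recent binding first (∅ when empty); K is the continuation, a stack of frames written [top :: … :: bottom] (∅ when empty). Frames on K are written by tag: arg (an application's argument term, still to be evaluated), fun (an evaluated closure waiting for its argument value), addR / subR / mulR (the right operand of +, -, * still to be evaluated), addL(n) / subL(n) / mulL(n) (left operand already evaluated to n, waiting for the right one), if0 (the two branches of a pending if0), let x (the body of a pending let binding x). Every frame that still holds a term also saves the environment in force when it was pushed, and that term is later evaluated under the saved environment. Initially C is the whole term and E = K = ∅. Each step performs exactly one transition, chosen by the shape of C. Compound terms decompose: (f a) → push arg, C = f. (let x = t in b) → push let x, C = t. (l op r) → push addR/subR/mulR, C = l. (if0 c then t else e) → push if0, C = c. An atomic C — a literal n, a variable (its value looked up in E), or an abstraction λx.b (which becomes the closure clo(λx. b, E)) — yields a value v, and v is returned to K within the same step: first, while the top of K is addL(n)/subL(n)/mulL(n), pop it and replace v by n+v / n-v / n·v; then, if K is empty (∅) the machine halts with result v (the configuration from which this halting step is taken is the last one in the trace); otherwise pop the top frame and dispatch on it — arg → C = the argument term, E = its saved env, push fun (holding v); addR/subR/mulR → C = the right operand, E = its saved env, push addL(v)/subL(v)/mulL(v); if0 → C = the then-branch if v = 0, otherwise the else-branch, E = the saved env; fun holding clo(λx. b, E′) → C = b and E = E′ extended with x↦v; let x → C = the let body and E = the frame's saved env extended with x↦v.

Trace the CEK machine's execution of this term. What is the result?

[0] ⟨C=(((-1 + -2) - ((λw. w) 6)) - (let y = 3 in (if0 y then y else -4))); E=∅; K=∅⟩
[1] ⟨C=((-1 + -2) - ((λw. w) 6)); E=∅; K=[subR]⟩
[2] ⟨C=(-1 + -2); E=∅; K=[subR :: subR]⟩
[3] ⟨C=-1; E=∅; K=[addR :: subR :: subR]⟩
[4] ⟨C=-2; E=∅; K=[addL(-1) :: subR :: subR]⟩
[5] ⟨C=((λw. w) 6); E=∅; K=[subL(-3) :: subR]⟩
[6] ⟨C=(λw. w); E=∅; K=[arg :: subL(-3) :: subR]⟩
[7] ⟨C=6; E=∅; K=[fun :: subL(-3) :: subR]⟩
[8] ⟨C=w; E={w↦6}; K=[subL(-3) :: subR]⟩
[9] ⟨C=(let y = 3 in (if0 y then y else -4)); E=∅; K=[subL(-9)]⟩
[10] ⟨C=3; E=∅; K=[let y :: subL(-9)]⟩
[11] ⟨C=(if0 y then y else -4); E={y↦3}; K=[subL(-9)]⟩
[12] ⟨C=y; E={y↦3}; K=[if0 :: subL(-9)]⟩
[13] ⟨C=-4; E={y↦3}; K=[subL(-9)]⟩
→ final value -5

Answer: -5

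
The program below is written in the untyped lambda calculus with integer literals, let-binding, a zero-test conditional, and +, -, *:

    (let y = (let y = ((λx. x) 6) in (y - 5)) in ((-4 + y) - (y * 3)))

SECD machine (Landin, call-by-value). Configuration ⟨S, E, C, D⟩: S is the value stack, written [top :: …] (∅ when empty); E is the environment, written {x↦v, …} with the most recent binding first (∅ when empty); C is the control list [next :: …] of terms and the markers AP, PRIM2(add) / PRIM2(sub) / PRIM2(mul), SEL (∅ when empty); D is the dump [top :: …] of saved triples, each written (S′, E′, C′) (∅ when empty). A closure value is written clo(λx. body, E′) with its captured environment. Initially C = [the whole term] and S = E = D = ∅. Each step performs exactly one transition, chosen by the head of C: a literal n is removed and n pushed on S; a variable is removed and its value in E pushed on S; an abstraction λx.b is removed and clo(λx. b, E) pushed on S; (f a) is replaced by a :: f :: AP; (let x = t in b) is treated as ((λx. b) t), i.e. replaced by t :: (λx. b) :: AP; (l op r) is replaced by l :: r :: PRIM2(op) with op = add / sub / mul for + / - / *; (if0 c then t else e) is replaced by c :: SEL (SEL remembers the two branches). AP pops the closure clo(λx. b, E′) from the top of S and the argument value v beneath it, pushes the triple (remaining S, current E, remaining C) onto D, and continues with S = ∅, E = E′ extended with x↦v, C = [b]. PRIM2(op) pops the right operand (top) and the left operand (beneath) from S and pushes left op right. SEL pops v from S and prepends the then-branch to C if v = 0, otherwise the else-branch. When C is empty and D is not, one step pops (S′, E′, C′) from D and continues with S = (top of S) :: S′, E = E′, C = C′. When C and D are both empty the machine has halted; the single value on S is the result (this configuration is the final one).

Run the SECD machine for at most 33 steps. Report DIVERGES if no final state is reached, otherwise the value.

Answer: -6

Execution trace:
t=0: ⟨S=∅; E=∅; C=[(let y = (let y = ((λx. x) 6) in (y - 5)) in ((-4 + y) - (y * 3)))]; D=∅⟩
t=1: ⟨S=∅; E=∅; C=[(let y = ((λx. x) 6) in (y - 5)) :: (λy. ((-4 + y) - (y * 3))) :: AP]; D=∅⟩
t=2: ⟨S=∅; E=∅; C=[((λx. x) 6) :: (λy. (y - 5)) :: AP :: (λy. ((-4 + y) - (y * 3))) :: AP]; D=∅⟩
t=3: ⟨S=∅; E=∅; C=[6 :: (λx. x) :: AP :: (λy. (y - 5)) :: AP :: (λy. ((-4 + y) - (y * 3))) :: AP]; D=∅⟩
t=4: ⟨S=[6]; E=∅; C=[(λx. x) :: AP :: (λy. (y - 5)) :: AP :: (λy. ((-4 + y) - (y * 3))) :: AP]; D=∅⟩
t=5: ⟨S=[clo(λx. x, ∅) :: 6]; E=∅; C=[AP :: (λy. (y - 5)) :: AP :: (λy. ((-4 + y) - (y * 3))) :: AP]; D=∅⟩
t=6: ⟨S=∅; E={x↦6}; C=[x]; D=[(∅, ∅, [(λy. (y - 5)) :: AP :: (λy. ((-4 + y) - (y * 3))) :: AP])]⟩
t=7: ⟨S=[6]; E={x↦6}; C=∅; D=[(∅, ∅, [(λy. (y - 5)) :: AP :: (λy. ((-4 + y) - (y * 3))) :: AP])]⟩
t=8: ⟨S=[6]; E=∅; C=[(λy. (y - 5)) :: AP :: (λy. ((-4 + y) - (y * 3))) :: AP]; D=∅⟩
t=9: ⟨S=[clo(λy. (y - 5), ∅) :: 6]; E=∅; C=[AP :: (λy. ((-4 + y) - (y * 3))) :: AP]; D=∅⟩
t=10: ⟨S=∅; E={y↦6}; C=[(y - 5)]; D=[(∅, ∅, [(λy. ((-4 + y) - (y * 3))) :: AP])]⟩
t=11: ⟨S=∅; E={y↦6}; C=[y :: 5 :: PRIM2(sub)]; D=[(∅, ∅, [(λy. ((-4 + y) - (y * 3))) :: AP])]⟩
t=12: ⟨S=[6]; E={y↦6}; C=[5 :: PRIM2(sub)]; D=[(∅, ∅, [(λy. ((-4 + y) - (y * 3))) :: AP])]⟩
t=13: ⟨S=[5 :: 6]; E={y↦6}; C=[PRIM2(sub)]; D=[(∅, ∅, [(λy. ((-4 + y) - (y * 3))) :: AP])]⟩
t=14: ⟨S=[1]; E={y↦6}; C=∅; D=[(∅, ∅, [(λy. ((-4 + y) - (y * 3))) :: AP])]⟩
t=15: ⟨S=[1]; E=∅; C=[(λy. ((-4 + y) - (y * 3))) :: AP]; D=∅⟩
t=16: ⟨S=[clo(λy. ((-4 + y) - (y * 3)), ∅) :: 1]; E=∅; C=[AP]; D=∅⟩
t=17: ⟨S=∅; E={y↦1}; C=[((-4 + y) - (y * 3))]; D=[(∅, ∅, ∅)]⟩
t=18: ⟨S=∅; E={y↦1}; C=[(-4 + y) :: (y * 3) :: PRIM2(sub)]; D=[(∅, ∅, ∅)]⟩
t=19: ⟨S=∅; E={y↦1}; C=[-4 :: y :: PRIM2(add) :: (y * 3) :: PRIM2(sub)]; D=[(∅, ∅, ∅)]⟩
t=20: ⟨S=[-4]; E={y↦1}; C=[y :: PRIM2(add) :: (y * 3) :: PRIM2(sub)]; D=[(∅, ∅, ∅)]⟩
t=21: ⟨S=[1 :: -4]; E={y↦1}; C=[PRIM2(add) :: (y * 3) :: PRIM2(sub)]; D=[(∅, ∅, ∅)]⟩
t=22: ⟨S=[-3]; E={y↦1}; C=[(y * 3) :: PRIM2(sub)]; D=[(∅, ∅, ∅)]⟩
t=23: ⟨S=[-3]; E={y↦1}; C=[y :: 3 :: PRIM2(mul) :: PRIM2(sub)]; D=[(∅, ∅, ∅)]⟩
t=24: ⟨S=[1 :: -3]; E={y↦1}; C=[3 :: PRIM2(mul) :: PRIM2(sub)]; D=[(∅, ∅, ∅)]⟩
t=25: ⟨S=[3 :: 1 :: -3]; E={y↦1}; C=[PRIM2(mul) :: PRIM2(sub)]; D=[(∅, ∅, ∅)]⟩
t=26: ⟨S=[3 :: -3]; E={y↦1}; C=[PRIM2(sub)]; D=[(∅, ∅, ∅)]⟩
t=27: ⟨S=[-6]; E={y↦1}; C=∅; D=[(∅, ∅, ∅)]⟩
t=28: ⟨S=[-6]; E=∅; C=∅; D=∅⟩
→ final value -6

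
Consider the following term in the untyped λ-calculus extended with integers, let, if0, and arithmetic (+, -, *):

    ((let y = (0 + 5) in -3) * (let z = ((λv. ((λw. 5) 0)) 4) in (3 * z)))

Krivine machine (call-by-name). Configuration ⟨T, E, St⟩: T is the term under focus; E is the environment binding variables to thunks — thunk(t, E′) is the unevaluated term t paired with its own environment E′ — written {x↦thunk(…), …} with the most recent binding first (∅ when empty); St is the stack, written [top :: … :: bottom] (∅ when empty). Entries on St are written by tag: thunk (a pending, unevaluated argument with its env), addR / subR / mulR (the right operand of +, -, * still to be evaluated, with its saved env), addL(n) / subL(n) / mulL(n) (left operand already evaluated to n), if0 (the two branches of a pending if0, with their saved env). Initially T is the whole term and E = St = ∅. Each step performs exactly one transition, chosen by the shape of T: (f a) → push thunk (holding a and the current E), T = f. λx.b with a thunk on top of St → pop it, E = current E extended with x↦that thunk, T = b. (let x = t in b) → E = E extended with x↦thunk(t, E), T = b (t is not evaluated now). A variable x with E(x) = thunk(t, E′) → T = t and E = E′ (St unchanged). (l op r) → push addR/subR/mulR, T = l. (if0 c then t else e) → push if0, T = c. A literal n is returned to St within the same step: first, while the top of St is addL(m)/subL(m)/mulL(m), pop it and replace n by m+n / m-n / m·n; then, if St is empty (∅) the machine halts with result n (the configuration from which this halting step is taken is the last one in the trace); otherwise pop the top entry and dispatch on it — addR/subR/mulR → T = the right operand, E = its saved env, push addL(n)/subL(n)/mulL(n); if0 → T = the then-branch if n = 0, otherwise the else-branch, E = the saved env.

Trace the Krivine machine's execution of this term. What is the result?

Answer: -45

Derivation:
t=0: ⟨T=((let y = (0 + 5) in -3) * (let z = ((λv. ((λw. 5) 0)) 4) in (3 * z))); E=∅; St=∅⟩
t=1: ⟨T=(let y = (0 + 5) in -3); E=∅; St=[mulR]⟩
t=2: ⟨T=-3; E={y↦thunk((0 + 5), ∅)}; St=[mulR]⟩
t=3: ⟨T=(let z = ((λv. ((λw. 5) 0)) 4) in (3 * z)); E=∅; St=[mulL(-3)]⟩
t=4: ⟨T=(3 * z); E={z↦thunk(((λv. ((λw. 5) 0)) 4), ∅)}; St=[mulL(-3)]⟩
t=5: ⟨T=3; E={z↦thunk(((λv. ((λw. 5) 0)) 4), ∅)}; St=[mulR :: mulL(-3)]⟩
t=6: ⟨T=z; E={z↦thunk(((λv. ((λw. 5) 0)) 4), ∅)}; St=[mulL(3) :: mulL(-3)]⟩
t=7: ⟨T=((λv. ((λw. 5) 0)) 4); E=∅; St=[mulL(3) :: mulL(-3)]⟩
t=8: ⟨T=(λv. ((λw. 5) 0)); E=∅; St=[thunk :: mulL(3) :: mulL(-3)]⟩
t=9: ⟨T=((λw. 5) 0); E={v↦thunk(4, ∅)}; St=[mulL(3) :: mulL(-3)]⟩
t=10: ⟨T=(λw. 5); E={v↦thunk(4, ∅)}; St=[thunk :: mulL(3) :: mulL(-3)]⟩
t=11: ⟨T=5; E={w↦thunk(0, {v↦thunk(4, ∅)}), v↦thunk(4, ∅)}; St=[mulL(3) :: mulL(-3)]⟩
→ final value -45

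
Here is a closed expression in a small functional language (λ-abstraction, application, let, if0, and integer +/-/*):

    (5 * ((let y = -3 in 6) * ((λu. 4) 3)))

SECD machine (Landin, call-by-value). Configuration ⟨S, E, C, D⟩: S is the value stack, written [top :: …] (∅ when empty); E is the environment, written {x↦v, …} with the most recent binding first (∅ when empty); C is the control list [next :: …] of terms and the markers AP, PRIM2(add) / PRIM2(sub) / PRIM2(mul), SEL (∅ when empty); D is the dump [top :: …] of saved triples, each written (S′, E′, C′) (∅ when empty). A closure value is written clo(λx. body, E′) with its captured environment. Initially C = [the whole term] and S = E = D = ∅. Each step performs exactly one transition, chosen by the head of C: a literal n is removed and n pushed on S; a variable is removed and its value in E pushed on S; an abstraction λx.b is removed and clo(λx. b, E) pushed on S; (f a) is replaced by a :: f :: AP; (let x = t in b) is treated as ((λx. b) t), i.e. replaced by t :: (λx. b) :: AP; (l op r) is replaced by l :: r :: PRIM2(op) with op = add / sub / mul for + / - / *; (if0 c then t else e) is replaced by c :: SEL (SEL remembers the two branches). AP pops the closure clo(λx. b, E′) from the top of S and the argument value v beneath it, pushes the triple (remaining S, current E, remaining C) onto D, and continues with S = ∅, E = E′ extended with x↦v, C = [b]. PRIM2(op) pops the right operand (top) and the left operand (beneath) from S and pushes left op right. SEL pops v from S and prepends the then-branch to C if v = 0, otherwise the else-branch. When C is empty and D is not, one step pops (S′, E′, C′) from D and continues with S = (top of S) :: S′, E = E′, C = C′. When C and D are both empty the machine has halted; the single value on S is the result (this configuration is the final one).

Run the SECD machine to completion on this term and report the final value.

t=0: [S=∅ | E=∅ | C=[(5 * ((let y = -3 in 6) * ((λu. 4) 3)))] | D=∅]
t=1: [S=∅ | E=∅ | C=[5 :: ((let y = -3 in 6) * ((λu. 4) 3)) :: PRIM2(mul)] | D=∅]
t=2: [S=[5] | E=∅ | C=[((let y = -3 in 6) * ((λu. 4) 3)) :: PRIM2(mul)] | D=∅]
t=3: [S=[5] | E=∅ | C=[(let y = -3 in 6) :: ((λu. 4) 3) :: PRIM2(mul) :: PRIM2(mul)] | D=∅]
t=4: [S=[5] | E=∅ | C=[-3 :: (λy. 6) :: AP :: ((λu. 4) 3) :: PRIM2(mul) :: PRIM2(mul)] | D=∅]
t=5: [S=[-3 :: 5] | E=∅ | C=[(λy. 6) :: AP :: ((λu. 4) 3) :: PRIM2(mul) :: PRIM2(mul)] | D=∅]
t=6: [S=[clo(λy. 6, ∅) :: -3 :: 5] | E=∅ | C=[AP :: ((λu. 4) 3) :: PRIM2(mul) :: PRIM2(mul)] | D=∅]
t=7: [S=∅ | E={y↦-3} | C=[6] | D=[([5], ∅, [((λu. 4) 3) :: PRIM2(mul) :: PRIM2(mul)])]]
t=8: [S=[6] | E={y↦-3} | C=∅ | D=[([5], ∅, [((λu. 4) 3) :: PRIM2(mul) :: PRIM2(mul)])]]
t=9: [S=[6 :: 5] | E=∅ | C=[((λu. 4) 3) :: PRIM2(mul) :: PRIM2(mul)] | D=∅]
t=10: [S=[6 :: 5] | E=∅ | C=[3 :: (λu. 4) :: AP :: PRIM2(mul) :: PRIM2(mul)] | D=∅]
t=11: [S=[3 :: 6 :: 5] | E=∅ | C=[(λu. 4) :: AP :: PRIM2(mul) :: PRIM2(mul)] | D=∅]
t=12: [S=[clo(λu. 4, ∅) :: 3 :: 6 :: 5] | E=∅ | C=[AP :: PRIM2(mul) :: PRIM2(mul)] | D=∅]
t=13: [S=∅ | E={u↦3} | C=[4] | D=[([6 :: 5], ∅, [PRIM2(mul) :: PRIM2(mul)])]]
t=14: [S=[4] | E={u↦3} | C=∅ | D=[([6 :: 5], ∅, [PRIM2(mul) :: PRIM2(mul)])]]
t=15: [S=[4 :: 6 :: 5] | E=∅ | C=[PRIM2(mul) :: PRIM2(mul)] | D=∅]
t=16: [S=[24 :: 5] | E=∅ | C=[PRIM2(mul)] | D=∅]
t=17: [S=[120] | E=∅ | C=∅ | D=∅]
→ final value 120

Answer: 120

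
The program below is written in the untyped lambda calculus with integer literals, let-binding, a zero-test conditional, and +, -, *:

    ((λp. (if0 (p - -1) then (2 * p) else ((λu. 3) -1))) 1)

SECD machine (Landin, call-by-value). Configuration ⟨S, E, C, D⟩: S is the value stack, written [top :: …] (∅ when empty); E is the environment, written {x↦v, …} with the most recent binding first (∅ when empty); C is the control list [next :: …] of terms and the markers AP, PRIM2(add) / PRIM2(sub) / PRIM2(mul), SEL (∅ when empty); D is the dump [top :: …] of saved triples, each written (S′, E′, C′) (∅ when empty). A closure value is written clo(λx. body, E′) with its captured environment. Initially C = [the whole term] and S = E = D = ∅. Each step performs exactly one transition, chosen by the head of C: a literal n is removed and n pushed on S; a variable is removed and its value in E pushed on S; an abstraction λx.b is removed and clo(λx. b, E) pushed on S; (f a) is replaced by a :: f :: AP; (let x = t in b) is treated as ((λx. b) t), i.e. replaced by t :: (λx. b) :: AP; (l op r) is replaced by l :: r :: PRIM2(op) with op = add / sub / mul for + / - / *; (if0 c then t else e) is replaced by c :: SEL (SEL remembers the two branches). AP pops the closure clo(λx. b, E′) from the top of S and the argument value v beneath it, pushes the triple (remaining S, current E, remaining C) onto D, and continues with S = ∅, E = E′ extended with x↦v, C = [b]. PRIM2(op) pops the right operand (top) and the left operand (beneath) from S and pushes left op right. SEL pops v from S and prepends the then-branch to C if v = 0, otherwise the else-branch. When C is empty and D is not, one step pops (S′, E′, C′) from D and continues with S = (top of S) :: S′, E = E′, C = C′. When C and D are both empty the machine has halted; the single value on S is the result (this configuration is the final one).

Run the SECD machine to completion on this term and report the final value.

[0] [S=∅ | E=∅ | C=[((λp. (if0 (p - -1) then (2 * p) else ((λu. 3) -1))) 1)] | D=∅]
[1] [S=∅ | E=∅ | C=[1 :: (λp. (if0 (p - -1) then (2 * p) else ((λu. 3) -1))) :: AP] | D=∅]
[2] [S=[1] | E=∅ | C=[(λp. (if0 (p - -1) then (2 * p) else ((λu. 3) -1))) :: AP] | D=∅]
[3] [S=[clo(λp. (if0 (p - -1) then (2 * p) else ((λu. 3) -1)), ∅) :: 1] | E=∅ | C=[AP] | D=∅]
[4] [S=∅ | E={p↦1} | C=[(if0 (p - -1) then (2 * p) else ((λu. 3) -1))] | D=[(∅, ∅, ∅)]]
[5] [S=∅ | E={p↦1} | C=[(p - -1) :: SEL] | D=[(∅, ∅, ∅)]]
[6] [S=∅ | E={p↦1} | C=[p :: -1 :: PRIM2(sub) :: SEL] | D=[(∅, ∅, ∅)]]
[7] [S=[1] | E={p↦1} | C=[-1 :: PRIM2(sub) :: SEL] | D=[(∅, ∅, ∅)]]
[8] [S=[-1 :: 1] | E={p↦1} | C=[PRIM2(sub) :: SEL] | D=[(∅, ∅, ∅)]]
[9] [S=[2] | E={p↦1} | C=[SEL] | D=[(∅, ∅, ∅)]]
[10] [S=∅ | E={p↦1} | C=[((λu. 3) -1)] | D=[(∅, ∅, ∅)]]
[11] [S=∅ | E={p↦1} | C=[-1 :: (λu. 3) :: AP] | D=[(∅, ∅, ∅)]]
[12] [S=[-1] | E={p↦1} | C=[(λu. 3) :: AP] | D=[(∅, ∅, ∅)]]
[13] [S=[clo(λu. 3, {p↦1}) :: -1] | E={p↦1} | C=[AP] | D=[(∅, ∅, ∅)]]
[14] [S=∅ | E={u↦-1, p↦1} | C=[3] | D=[(∅, {p↦1}, ∅) :: (∅, ∅, ∅)]]
[15] [S=[3] | E={u↦-1, p↦1} | C=∅ | D=[(∅, {p↦1}, ∅) :: (∅, ∅, ∅)]]
[16] [S=[3] | E={p↦1} | C=∅ | D=[(∅, ∅, ∅)]]
[17] [S=[3] | E=∅ | C=∅ | D=∅]
→ final value 3

Answer: 3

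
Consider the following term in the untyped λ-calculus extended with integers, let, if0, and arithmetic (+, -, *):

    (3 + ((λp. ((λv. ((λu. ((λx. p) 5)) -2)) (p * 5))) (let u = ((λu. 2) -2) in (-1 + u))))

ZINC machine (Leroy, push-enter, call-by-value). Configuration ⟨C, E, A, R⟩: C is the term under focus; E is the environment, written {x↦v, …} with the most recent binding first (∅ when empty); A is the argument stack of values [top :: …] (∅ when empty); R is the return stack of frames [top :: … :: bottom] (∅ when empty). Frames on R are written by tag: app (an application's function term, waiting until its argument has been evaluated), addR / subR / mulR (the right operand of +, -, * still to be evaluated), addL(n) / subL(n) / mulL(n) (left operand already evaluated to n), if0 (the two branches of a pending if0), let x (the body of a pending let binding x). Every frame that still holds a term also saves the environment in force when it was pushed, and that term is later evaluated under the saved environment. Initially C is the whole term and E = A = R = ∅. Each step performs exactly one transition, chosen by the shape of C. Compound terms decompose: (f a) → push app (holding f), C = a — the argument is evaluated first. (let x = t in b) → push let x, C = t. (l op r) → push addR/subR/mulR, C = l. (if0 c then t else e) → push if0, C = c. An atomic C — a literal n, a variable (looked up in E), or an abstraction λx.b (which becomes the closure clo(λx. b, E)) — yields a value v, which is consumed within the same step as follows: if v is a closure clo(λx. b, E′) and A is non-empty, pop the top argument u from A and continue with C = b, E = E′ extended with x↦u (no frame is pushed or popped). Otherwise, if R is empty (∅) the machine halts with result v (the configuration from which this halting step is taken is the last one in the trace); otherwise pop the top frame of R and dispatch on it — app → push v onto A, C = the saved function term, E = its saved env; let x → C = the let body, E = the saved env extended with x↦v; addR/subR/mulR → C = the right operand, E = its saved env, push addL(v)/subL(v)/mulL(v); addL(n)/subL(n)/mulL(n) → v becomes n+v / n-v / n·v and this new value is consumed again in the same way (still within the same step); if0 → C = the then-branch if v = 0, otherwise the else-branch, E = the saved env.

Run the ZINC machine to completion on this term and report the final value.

Answer: 4

Execution trace:
[0] [C=(3 + ((λp. ((λv. ((λu. ((λx. p) 5)) -2)) (p * 5))) (let u = ((λu. 2) -2) in (-1 + u)))) | E=∅ | A=∅ | R=∅]
[1] [C=3 | E=∅ | A=∅ | R=[addR]]
[2] [C=((λp. ((λv. ((λu. ((λx. p) 5)) -2)) (p * 5))) (let u = ((λu. 2) -2) in (-1 + u))) | E=∅ | A=∅ | R=[addL(3)]]
[3] [C=(let u = ((λu. 2) -2) in (-1 + u)) | E=∅ | A=∅ | R=[app :: addL(3)]]
[4] [C=((λu. 2) -2) | E=∅ | A=∅ | R=[let u :: app :: addL(3)]]
[5] [C=-2 | E=∅ | A=∅ | R=[app :: let u :: app :: addL(3)]]
[6] [C=(λu. 2) | E=∅ | A=[-2] | R=[let u :: app :: addL(3)]]
[7] [C=2 | E={u↦-2} | A=∅ | R=[let u :: app :: addL(3)]]
[8] [C=(-1 + u) | E={u↦2} | A=∅ | R=[app :: addL(3)]]
[9] [C=-1 | E={u↦2} | A=∅ | R=[addR :: app :: addL(3)]]
[10] [C=u | E={u↦2} | A=∅ | R=[addL(-1) :: app :: addL(3)]]
[11] [C=(λp. ((λv. ((λu. ((λx. p) 5)) -2)) (p * 5))) | E=∅ | A=[1] | R=[addL(3)]]
[12] [C=((λv. ((λu. ((λx. p) 5)) -2)) (p * 5)) | E={p↦1} | A=∅ | R=[addL(3)]]
[13] [C=(p * 5) | E={p↦1} | A=∅ | R=[app :: addL(3)]]
[14] [C=p | E={p↦1} | A=∅ | R=[mulR :: app :: addL(3)]]
[15] [C=5 | E={p↦1} | A=∅ | R=[mulL(1) :: app :: addL(3)]]
[16] [C=(λv. ((λu. ((λx. p) 5)) -2)) | E={p↦1} | A=[5] | R=[addL(3)]]
[17] [C=((λu. ((λx. p) 5)) -2) | E={v↦5, p↦1} | A=∅ | R=[addL(3)]]
[18] [C=-2 | E={v↦5, p↦1} | A=∅ | R=[app :: addL(3)]]
[19] [C=(λu. ((λx. p) 5)) | E={v↦5, p↦1} | A=[-2] | R=[addL(3)]]
[20] [C=((λx. p) 5) | E={u↦-2, v↦5, p↦1} | A=∅ | R=[addL(3)]]
[21] [C=5 | E={u↦-2, v↦5, p↦1} | A=∅ | R=[app :: addL(3)]]
[22] [C=(λx. p) | E={u↦-2, v↦5, p↦1} | A=[5] | R=[addL(3)]]
[23] [C=p | E={x↦5, u↦-2, v↦5, p↦1} | A=∅ | R=[addL(3)]]
→ final value 4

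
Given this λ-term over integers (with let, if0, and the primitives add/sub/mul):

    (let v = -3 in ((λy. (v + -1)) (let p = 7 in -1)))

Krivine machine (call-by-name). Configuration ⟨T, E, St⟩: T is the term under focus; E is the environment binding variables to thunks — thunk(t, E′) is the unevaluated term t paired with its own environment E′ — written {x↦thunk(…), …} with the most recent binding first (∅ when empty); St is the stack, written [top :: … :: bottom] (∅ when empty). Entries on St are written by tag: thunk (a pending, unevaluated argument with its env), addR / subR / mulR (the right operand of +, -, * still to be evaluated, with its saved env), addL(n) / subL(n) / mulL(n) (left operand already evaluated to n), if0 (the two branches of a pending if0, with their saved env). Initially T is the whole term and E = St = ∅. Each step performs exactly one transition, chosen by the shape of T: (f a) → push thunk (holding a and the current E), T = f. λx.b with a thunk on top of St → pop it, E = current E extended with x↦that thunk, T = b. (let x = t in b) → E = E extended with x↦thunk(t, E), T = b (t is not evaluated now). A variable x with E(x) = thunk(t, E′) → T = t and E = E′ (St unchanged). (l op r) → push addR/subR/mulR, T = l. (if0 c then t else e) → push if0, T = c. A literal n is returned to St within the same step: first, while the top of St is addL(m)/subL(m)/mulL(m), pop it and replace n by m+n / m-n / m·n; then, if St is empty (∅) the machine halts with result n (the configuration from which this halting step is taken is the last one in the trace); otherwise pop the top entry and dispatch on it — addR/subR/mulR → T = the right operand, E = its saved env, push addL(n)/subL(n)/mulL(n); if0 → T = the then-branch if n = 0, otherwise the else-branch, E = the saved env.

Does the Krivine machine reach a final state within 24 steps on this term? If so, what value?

Answer: -4

Machine steps:
[0] ⟨T=(let v = -3 in ((λy. (v + -1)) (let p = 7 in -1))); E=∅; St=∅⟩
[1] ⟨T=((λy. (v + -1)) (let p = 7 in -1)); E={v↦thunk(-3, ∅)}; St=∅⟩
[2] ⟨T=(λy. (v + -1)); E={v↦thunk(-3, ∅)}; St=[thunk]⟩
[3] ⟨T=(v + -1); E={y↦thunk((let p = 7 in -1), {v↦thunk(-3, ∅)}), v↦thunk(-3, ∅)}; St=∅⟩
[4] ⟨T=v; E={y↦thunk((let p = 7 in -1), {v↦thunk(-3, ∅)}), v↦thunk(-3, ∅)}; St=[addR]⟩
[5] ⟨T=-3; E=∅; St=[addR]⟩
[6] ⟨T=-1; E={y↦thunk((let p = 7 in -1), {v↦thunk(-3, ∅)}), v↦thunk(-3, ∅)}; St=[addL(-3)]⟩
→ final value -4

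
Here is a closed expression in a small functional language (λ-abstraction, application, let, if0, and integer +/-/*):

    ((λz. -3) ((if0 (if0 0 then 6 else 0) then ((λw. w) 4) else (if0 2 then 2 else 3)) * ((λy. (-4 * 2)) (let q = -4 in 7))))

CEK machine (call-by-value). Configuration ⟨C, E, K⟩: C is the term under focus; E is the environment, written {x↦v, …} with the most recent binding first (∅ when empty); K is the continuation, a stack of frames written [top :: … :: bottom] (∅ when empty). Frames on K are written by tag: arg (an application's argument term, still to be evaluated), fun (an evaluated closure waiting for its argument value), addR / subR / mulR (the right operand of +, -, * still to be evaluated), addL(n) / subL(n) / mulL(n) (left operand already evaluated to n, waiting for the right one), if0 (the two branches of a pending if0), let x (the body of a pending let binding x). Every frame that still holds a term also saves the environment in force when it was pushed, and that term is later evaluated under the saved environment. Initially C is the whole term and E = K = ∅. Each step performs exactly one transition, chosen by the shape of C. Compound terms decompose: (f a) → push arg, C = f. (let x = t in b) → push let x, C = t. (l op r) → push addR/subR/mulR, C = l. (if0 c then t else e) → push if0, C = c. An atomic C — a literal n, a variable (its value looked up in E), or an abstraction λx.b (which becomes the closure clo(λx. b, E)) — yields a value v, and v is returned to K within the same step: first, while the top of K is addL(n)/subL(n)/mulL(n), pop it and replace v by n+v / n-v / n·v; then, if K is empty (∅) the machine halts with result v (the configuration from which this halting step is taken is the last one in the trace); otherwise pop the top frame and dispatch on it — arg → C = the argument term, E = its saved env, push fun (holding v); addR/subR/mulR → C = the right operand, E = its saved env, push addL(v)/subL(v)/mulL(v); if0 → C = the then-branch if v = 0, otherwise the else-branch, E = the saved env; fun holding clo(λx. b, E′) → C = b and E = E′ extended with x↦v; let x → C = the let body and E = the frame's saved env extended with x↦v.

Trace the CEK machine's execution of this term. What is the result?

Answer: -3

Derivation:
[0] <C=((λz. -3) ((if0 (if0 0 then 6 else 0) then ((λw. w) 4) else (if0 2 then 2 else 3)) * ((λy. (-4 * 2)) (let q = -4 in 7)))), E=∅, K=∅>
[1] <C=(λz. -3), E=∅, K=[arg]>
[2] <C=((if0 (if0 0 then 6 else 0) then ((λw. w) 4) else (if0 2 then 2 else 3)) * ((λy. (-4 * 2)) (let q = -4 in 7))), E=∅, K=[fun]>
[3] <C=(if0 (if0 0 then 6 else 0) then ((λw. w) 4) else (if0 2 then 2 else 3)), E=∅, K=[mulR :: fun]>
[4] <C=(if0 0 then 6 else 0), E=∅, K=[if0 :: mulR :: fun]>
[5] <C=0, E=∅, K=[if0 :: if0 :: mulR :: fun]>
[6] <C=6, E=∅, K=[if0 :: mulR :: fun]>
[7] <C=(if0 2 then 2 else 3), E=∅, K=[mulR :: fun]>
[8] <C=2, E=∅, K=[if0 :: mulR :: fun]>
[9] <C=3, E=∅, K=[mulR :: fun]>
[10] <C=((λy. (-4 * 2)) (let q = -4 in 7)), E=∅, K=[mulL(3) :: fun]>
[11] <C=(λy. (-4 * 2)), E=∅, K=[arg :: mulL(3) :: fun]>
[12] <C=(let q = -4 in 7), E=∅, K=[fun :: mulL(3) :: fun]>
[13] <C=-4, E=∅, K=[let q :: fun :: mulL(3) :: fun]>
[14] <C=7, E={q↦-4}, K=[fun :: mulL(3) :: fun]>
[15] <C=(-4 * 2), E={y↦7}, K=[mulL(3) :: fun]>
[16] <C=-4, E={y↦7}, K=[mulR :: mulL(3) :: fun]>
[17] <C=2, E={y↦7}, K=[mulL(-4) :: mulL(3) :: fun]>
[18] <C=-3, E={z↦-24}, K=∅>
→ final value -3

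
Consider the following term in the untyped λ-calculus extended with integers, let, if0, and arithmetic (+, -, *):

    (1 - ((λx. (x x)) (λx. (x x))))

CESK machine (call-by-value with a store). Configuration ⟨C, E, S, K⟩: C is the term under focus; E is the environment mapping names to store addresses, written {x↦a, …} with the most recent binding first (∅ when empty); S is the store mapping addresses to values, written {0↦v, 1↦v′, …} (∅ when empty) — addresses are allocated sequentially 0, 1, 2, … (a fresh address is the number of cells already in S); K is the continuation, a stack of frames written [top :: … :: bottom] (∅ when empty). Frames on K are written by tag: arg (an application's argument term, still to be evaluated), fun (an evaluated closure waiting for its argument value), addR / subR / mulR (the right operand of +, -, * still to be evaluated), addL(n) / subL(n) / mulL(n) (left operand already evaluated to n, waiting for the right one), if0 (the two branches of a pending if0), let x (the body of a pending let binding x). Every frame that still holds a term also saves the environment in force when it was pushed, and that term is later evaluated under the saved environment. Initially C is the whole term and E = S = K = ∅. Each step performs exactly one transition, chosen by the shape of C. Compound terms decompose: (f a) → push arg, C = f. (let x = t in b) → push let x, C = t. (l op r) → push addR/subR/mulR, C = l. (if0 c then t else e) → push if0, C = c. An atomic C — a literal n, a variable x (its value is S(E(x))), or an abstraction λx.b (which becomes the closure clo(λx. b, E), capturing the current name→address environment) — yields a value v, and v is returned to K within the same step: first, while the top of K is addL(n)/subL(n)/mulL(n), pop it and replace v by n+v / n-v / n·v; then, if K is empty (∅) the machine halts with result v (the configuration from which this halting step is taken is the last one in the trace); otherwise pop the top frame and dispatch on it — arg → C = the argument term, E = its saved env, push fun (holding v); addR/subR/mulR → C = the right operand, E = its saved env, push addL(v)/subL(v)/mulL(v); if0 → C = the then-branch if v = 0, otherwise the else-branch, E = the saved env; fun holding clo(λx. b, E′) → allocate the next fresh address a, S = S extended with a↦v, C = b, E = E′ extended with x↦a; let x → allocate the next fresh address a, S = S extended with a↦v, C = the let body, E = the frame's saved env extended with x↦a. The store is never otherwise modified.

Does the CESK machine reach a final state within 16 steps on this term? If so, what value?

0. ⟨C=(1 - ((λx. (x x)) (λx. (x x)))); E=∅; S=∅; K=∅⟩
1. ⟨C=1; E=∅; S=∅; K=[subR]⟩
2. ⟨C=((λx. (x x)) (λx. (x x))); E=∅; S=∅; K=[subL(1)]⟩
3. ⟨C=(λx. (x x)); E=∅; S=∅; K=[arg :: subL(1)]⟩
4. ⟨C=(λx. (x x)); E=∅; S=∅; K=[fun :: subL(1)]⟩
5. ⟨C=(x x); E={x↦0}; S={0↦clo(λx. (x x), ∅)}; K=[subL(1)]⟩
6. ⟨C=x; E={x↦0}; S={0↦clo(λx. (x x), ∅)}; K=[arg :: subL(1)]⟩
7. ⟨C=x; E={x↦0}; S={0↦clo(λx. (x x), ∅)}; K=[fun :: subL(1)]⟩
8. ⟨C=(x x); E={x↦1}; S={0↦clo(λx. (x x), ∅), 1↦clo(λx. (x x), ∅)}; K=[subL(1)]⟩
9. ⟨C=x; E={x↦1}; S={0↦clo(λx. (x x), ∅), 1↦clo(λx. (x x), ∅)}; K=[arg :: subL(1)]⟩
10. ⟨C=x; E={x↦1}; S={0↦clo(λx. (x x), ∅), 1↦clo(λx. (x x), ∅)}; K=[fun :: subL(1)]⟩
11. ⟨C=(x x); E={x↦2}; S={0↦clo(λx. (x x), ∅), 1↦clo(λx. (x x), ∅), 2↦clo(λx. (x x), ∅)}; K=[subL(1)]⟩
12. ⟨C=x; E={x↦2}; S={0↦clo(λx. (x x), ∅), 1↦clo(λx. (x x), ∅), 2↦clo(λx. (x x), ∅)}; K=[arg :: subL(1)]⟩
13. ⟨C=x; E={x↦2}; S={0↦clo(λx. (x x), ∅), 1↦clo(λx. (x x), ∅), 2↦clo(λx. (x x), ∅)}; K=[fun :: subL(1)]⟩
14. ⟨C=(x x); E={x↦3}; S={0↦clo(λx. (x x), ∅), 1↦clo(λx. (x x), ∅), 2↦clo(λx. (x x), ∅), 3↦clo(λx. (x x), ∅)}; K=[subL(1)]⟩
15. ⟨C=x; E={x↦3}; S={0↦clo(λx. (x x), ∅), 1↦clo(λx. (x x), ∅), 2↦clo(λx. (x x), ∅), 3↦clo(λx. (x x), ∅)}; K=[arg :: subL(1)]⟩
16. ⟨C=x; E={x↦3}; S={0↦clo(λx. (x x), ∅), 1↦clo(λx. (x x), ∅), 2↦clo(λx. (x x), ∅), 3↦clo(λx. (x x), ∅)}; K=[fun :: subL(1)]⟩
→ 16 transitions taken and the configuration is still not final: no result within 16 steps

Answer: DIVERGES (no final state within 16 steps)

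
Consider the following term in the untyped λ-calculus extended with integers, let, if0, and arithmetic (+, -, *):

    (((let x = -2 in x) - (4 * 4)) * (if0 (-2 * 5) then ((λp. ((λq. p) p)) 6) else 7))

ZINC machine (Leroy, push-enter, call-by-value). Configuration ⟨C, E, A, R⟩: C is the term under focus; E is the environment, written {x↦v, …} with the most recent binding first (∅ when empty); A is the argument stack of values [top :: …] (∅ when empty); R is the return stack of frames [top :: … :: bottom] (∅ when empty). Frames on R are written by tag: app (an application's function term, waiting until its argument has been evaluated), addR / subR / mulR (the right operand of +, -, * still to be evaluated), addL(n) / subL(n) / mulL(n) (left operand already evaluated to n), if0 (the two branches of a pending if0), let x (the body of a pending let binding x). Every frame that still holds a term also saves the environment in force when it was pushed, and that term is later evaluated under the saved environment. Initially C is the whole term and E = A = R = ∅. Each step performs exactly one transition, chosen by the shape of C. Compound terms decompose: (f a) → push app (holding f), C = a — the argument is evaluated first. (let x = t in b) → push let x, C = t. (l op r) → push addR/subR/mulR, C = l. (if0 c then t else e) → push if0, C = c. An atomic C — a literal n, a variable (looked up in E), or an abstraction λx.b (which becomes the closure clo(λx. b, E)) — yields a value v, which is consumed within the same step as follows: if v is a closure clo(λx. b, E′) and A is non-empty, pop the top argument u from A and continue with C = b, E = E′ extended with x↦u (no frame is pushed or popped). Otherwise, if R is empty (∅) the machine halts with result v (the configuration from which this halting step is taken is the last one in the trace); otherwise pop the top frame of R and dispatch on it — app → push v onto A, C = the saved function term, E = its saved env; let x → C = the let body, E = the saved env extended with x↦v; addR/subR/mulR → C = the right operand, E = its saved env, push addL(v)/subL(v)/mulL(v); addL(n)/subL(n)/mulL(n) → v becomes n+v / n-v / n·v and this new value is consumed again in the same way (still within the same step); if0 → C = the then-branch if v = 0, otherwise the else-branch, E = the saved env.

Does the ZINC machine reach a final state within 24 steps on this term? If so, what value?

t=0: <C=(((let x = -2 in x) - (4 * 4)) * (if0 (-2 * 5) then ((λp. ((λq. p) p)) 6) else 7)), E=∅, A=∅, R=∅>
t=1: <C=((let x = -2 in x) - (4 * 4)), E=∅, A=∅, R=[mulR]>
t=2: <C=(let x = -2 in x), E=∅, A=∅, R=[subR :: mulR]>
t=3: <C=-2, E=∅, A=∅, R=[let x :: subR :: mulR]>
t=4: <C=x, E={x↦-2}, A=∅, R=[subR :: mulR]>
t=5: <C=(4 * 4), E=∅, A=∅, R=[subL(-2) :: mulR]>
t=6: <C=4, E=∅, A=∅, R=[mulR :: subL(-2) :: mulR]>
t=7: <C=4, E=∅, A=∅, R=[mulL(4) :: subL(-2) :: mulR]>
t=8: <C=(if0 (-2 * 5) then ((λp. ((λq. p) p)) 6) else 7), E=∅, A=∅, R=[mulL(-18)]>
t=9: <C=(-2 * 5), E=∅, A=∅, R=[if0 :: mulL(-18)]>
t=10: <C=-2, E=∅, A=∅, R=[mulR :: if0 :: mulL(-18)]>
t=11: <C=5, E=∅, A=∅, R=[mulL(-2) :: if0 :: mulL(-18)]>
t=12: <C=7, E=∅, A=∅, R=[mulL(-18)]>
→ final value -126

Answer: -126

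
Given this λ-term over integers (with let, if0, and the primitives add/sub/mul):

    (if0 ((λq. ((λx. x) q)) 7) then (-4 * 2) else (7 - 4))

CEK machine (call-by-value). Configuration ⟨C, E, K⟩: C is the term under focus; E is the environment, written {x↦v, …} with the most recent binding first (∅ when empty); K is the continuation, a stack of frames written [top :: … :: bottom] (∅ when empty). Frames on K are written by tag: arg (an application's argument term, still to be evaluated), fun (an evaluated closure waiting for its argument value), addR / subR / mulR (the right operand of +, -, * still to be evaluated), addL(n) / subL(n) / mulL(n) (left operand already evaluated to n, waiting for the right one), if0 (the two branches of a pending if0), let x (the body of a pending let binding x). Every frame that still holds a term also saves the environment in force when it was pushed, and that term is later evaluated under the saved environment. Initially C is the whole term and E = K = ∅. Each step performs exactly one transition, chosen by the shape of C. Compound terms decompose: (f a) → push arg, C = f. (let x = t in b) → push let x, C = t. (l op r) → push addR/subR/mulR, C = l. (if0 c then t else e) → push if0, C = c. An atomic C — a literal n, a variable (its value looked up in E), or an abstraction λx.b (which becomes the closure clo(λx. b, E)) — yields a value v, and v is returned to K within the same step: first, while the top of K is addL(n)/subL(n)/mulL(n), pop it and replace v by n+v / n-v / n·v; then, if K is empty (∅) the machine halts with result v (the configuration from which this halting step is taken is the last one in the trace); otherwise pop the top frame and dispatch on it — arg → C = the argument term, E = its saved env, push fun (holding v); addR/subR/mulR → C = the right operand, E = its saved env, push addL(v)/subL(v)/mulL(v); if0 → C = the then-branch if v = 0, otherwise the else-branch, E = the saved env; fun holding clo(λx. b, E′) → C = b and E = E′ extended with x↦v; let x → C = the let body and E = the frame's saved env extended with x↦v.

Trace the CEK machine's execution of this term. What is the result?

Answer: 3

Execution trace:
0. <C=(if0 ((λq. ((λx. x) q)) 7) then (-4 * 2) else (7 - 4)), E=∅, K=∅>
1. <C=((λq. ((λx. x) q)) 7), E=∅, K=[if0]>
2. <C=(λq. ((λx. x) q)), E=∅, K=[arg :: if0]>
3. <C=7, E=∅, K=[fun :: if0]>
4. <C=((λx. x) q), E={q↦7}, K=[if0]>
5. <C=(λx. x), E={q↦7}, K=[arg :: if0]>
6. <C=q, E={q↦7}, K=[fun :: if0]>
7. <C=x, E={x↦7, q↦7}, K=[if0]>
8. <C=(7 - 4), E=∅, K=∅>
9. <C=7, E=∅, K=[subR]>
10. <C=4, E=∅, K=[subL(7)]>
→ final value 3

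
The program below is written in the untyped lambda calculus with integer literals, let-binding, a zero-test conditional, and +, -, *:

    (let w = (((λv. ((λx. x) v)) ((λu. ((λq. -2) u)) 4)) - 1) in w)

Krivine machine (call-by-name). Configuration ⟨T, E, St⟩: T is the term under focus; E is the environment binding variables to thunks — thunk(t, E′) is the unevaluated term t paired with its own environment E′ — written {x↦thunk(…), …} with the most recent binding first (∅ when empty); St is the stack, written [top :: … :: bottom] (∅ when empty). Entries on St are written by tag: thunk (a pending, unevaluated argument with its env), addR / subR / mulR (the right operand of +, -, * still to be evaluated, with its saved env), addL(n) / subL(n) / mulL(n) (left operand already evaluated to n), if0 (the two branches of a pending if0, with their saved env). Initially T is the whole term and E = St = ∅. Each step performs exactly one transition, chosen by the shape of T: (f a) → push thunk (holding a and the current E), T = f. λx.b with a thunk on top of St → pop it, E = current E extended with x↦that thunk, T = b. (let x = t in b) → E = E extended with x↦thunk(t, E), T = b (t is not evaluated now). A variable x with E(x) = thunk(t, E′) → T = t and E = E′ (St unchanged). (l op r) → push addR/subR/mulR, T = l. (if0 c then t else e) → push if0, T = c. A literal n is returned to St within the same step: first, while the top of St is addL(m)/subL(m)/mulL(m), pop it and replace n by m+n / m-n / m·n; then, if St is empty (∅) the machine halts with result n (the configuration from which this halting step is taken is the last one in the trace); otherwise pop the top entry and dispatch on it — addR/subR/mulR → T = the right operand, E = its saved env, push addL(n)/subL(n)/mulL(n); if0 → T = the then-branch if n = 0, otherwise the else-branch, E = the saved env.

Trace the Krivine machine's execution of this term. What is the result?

0. [T=(let w = (((λv. ((λx. x) v)) ((λu. ((λq. -2) u)) 4)) - 1) in w) | E=∅ | St=∅]
1. [T=w | E={w↦thunk((((λv. ((λx. x) v)) ((λu. ((λq. -2) u)) 4)) - 1), ∅)} | St=∅]
2. [T=(((λv. ((λx. x) v)) ((λu. ((λq. -2) u)) 4)) - 1) | E=∅ | St=∅]
3. [T=((λv. ((λx. x) v)) ((λu. ((λq. -2) u)) 4)) | E=∅ | St=[subR]]
4. [T=(λv. ((λx. x) v)) | E=∅ | St=[thunk :: subR]]
5. [T=((λx. x) v) | E={v↦thunk(((λu. ((λq. -2) u)) 4), ∅)} | St=[subR]]
6. [T=(λx. x) | E={v↦thunk(((λu. ((λq. -2) u)) 4), ∅)} | St=[thunk :: subR]]
7. [T=x | E={x↦thunk(v, {v↦thunk(((λu. ((λq. -2) u)) 4), ∅)}), v↦thunk(((λu. ((λq. -2) u)) 4), ∅)} | St=[subR]]
8. [T=v | E={v↦thunk(((λu. ((λq. -2) u)) 4), ∅)} | St=[subR]]
9. [T=((λu. ((λq. -2) u)) 4) | E=∅ | St=[subR]]
10. [T=(λu. ((λq. -2) u)) | E=∅ | St=[thunk :: subR]]
11. [T=((λq. -2) u) | E={u↦thunk(4, ∅)} | St=[subR]]
12. [T=(λq. -2) | E={u↦thunk(4, ∅)} | St=[thunk :: subR]]
13. [T=-2 | E={q↦thunk(u, {u↦thunk(4, ∅)}), u↦thunk(4, ∅)} | St=[subR]]
14. [T=1 | E=∅ | St=[subL(-2)]]
→ final value -3

Answer: -3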